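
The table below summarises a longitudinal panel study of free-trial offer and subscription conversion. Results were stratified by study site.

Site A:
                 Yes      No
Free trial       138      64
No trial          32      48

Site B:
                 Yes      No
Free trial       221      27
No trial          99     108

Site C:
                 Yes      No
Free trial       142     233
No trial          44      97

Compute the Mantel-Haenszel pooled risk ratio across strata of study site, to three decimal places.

1.640

RR_MH = Σ(aᵢ·n₀ᵢ/nᵢ) / Σ(cᵢ·n₁ᵢ/nᵢ), with n₁ᵢ = aᵢ+bᵢ (exposed), n₀ᵢ = cᵢ+dᵢ (unexposed), nᵢ = n₁ᵢ+n₀ᵢ.
Stratum 1 (Site A): n₁ = 202, n₀ = 80, n = 282; a·n₀/n = 138·80/282 = 39.1489; c·n₁/n = 32·202/282 = 22.9220
Stratum 2 (Site B): n₁ = 248, n₀ = 207, n = 455; a·n₀/n = 221·207/455 = 100.5429; c·n₁/n = 99·248/455 = 53.9604
Stratum 3 (Site C): n₁ = 375, n₀ = 141, n = 516; a·n₀/n = 142·141/516 = 38.8023; c·n₁/n = 44·375/516 = 31.9767
RR_MH = (39.1489 + 100.5429 + 38.8023) / (22.9220 + 53.9604 + 31.9767) = 178.4941 / 108.8592 = 1.63968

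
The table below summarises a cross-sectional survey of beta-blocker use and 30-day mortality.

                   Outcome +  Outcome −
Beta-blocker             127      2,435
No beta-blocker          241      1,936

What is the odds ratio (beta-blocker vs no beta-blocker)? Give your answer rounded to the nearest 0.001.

Cells: a = 127, b = 2435, c = 241, d = 1936.
OR = (a·d)/(b·c) = (127 × 1936) / (2435 × 241) = 245872 / 586835 = 0.41898
Exposure is associated with lower odds of 30-day mortality (OR = 0.42 < 1).

0.419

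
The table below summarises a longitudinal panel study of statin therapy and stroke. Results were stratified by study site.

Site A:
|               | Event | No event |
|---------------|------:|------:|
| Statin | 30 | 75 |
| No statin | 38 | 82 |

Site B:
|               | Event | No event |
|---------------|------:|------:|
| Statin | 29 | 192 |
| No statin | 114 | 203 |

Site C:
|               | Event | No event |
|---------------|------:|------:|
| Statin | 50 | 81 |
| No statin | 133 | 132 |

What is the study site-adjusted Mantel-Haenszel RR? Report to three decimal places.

RR_MH = Σ(aᵢ·n₀ᵢ/nᵢ) / Σ(cᵢ·n₁ᵢ/nᵢ), with n₁ᵢ = aᵢ+bᵢ (exposed), n₀ᵢ = cᵢ+dᵢ (unexposed), nᵢ = n₁ᵢ+n₀ᵢ.
Stratum 1 (Site A): n₁ = 105, n₀ = 120, n = 225; a·n₀/n = 30·120/225 = 16.0000; c·n₁/n = 38·105/225 = 17.7333
Stratum 2 (Site B): n₁ = 221, n₀ = 317, n = 538; a·n₀/n = 29·317/538 = 17.0874; c·n₁/n = 114·221/538 = 46.8290
Stratum 3 (Site C): n₁ = 131, n₀ = 265, n = 396; a·n₀/n = 50·265/396 = 33.4596; c·n₁/n = 133·131/396 = 43.9975
RR_MH = (16.0000 + 17.0874 + 33.4596) / (17.7333 + 46.8290 + 43.9975) = 66.5470 / 108.5598 = 0.61300

0.613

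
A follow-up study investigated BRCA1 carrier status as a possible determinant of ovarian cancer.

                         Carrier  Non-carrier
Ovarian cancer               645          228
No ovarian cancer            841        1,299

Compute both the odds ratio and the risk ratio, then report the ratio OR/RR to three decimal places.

Reading the table with exposure as columns: a = 645 (Carrier, case), b = 841 (Carrier, non-case), c = 228 (Non-carrier, case), d = 1299.
OR = (645·1299)/(841·228) = 837855/191748 = 4.36956
Risk in exposed = 645/1486 = 0.43405; risk in unexposed = 228/1527 = 0.14931; RR = 2.90700
OR/RR = 4.36956 / 2.90700 = 1.50312
The outcome is not rare, so the OR lies further from 1 than the RR.

1.503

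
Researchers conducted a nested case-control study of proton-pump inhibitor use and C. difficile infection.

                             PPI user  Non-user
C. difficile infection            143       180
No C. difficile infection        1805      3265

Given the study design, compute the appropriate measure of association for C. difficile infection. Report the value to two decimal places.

Reading the table with exposure as columns: a = 143 (PPI user, case), b = 1805 (PPI user, non-case), c = 180 (Non-user, case), d = 3265.
This is a nested case-control study: participants were sampled on outcome status, so risks in the source population cannot be estimated directly — relative risk is not valid here. The odds ratio is the appropriate measure.
OR = (a·d)/(b·c) = (143 × 3265) / (1805 × 180) = 466895 / 324900 = 1.43704

1.44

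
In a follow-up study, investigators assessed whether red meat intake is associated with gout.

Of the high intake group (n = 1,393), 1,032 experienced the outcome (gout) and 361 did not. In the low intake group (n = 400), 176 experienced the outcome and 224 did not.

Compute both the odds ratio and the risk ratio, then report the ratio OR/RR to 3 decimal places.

From the description: a = 1032, b = 361, c = 176, d = 224.
OR = (1032·224)/(361·176) = 231168/63536 = 3.63838
Risk in exposed = 1032/1393 = 0.74085; risk in unexposed = 176/400 = 0.44000; RR = 1.68374
OR/RR = 3.63838 / 1.68374 = 2.16089
The outcome is not rare, so the OR lies further from 1 than the RR.

2.161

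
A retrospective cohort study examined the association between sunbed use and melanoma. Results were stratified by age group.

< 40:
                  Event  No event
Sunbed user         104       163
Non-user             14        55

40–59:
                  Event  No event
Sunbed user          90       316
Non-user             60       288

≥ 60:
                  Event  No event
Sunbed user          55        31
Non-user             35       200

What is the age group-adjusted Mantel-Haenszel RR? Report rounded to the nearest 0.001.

1.953

RR_MH = Σ(aᵢ·n₀ᵢ/nᵢ) / Σ(cᵢ·n₁ᵢ/nᵢ), with n₁ᵢ = aᵢ+bᵢ (exposed), n₀ᵢ = cᵢ+dᵢ (unexposed), nᵢ = n₁ᵢ+n₀ᵢ.
Stratum 1 (< 40): n₁ = 267, n₀ = 69, n = 336; a·n₀/n = 104·69/336 = 21.3571; c·n₁/n = 14·267/336 = 11.1250
Stratum 2 (40–59): n₁ = 406, n₀ = 348, n = 754; a·n₀/n = 90·348/754 = 41.5385; c·n₁/n = 60·406/754 = 32.3077
Stratum 3 (≥ 60): n₁ = 86, n₀ = 235, n = 321; a·n₀/n = 55·235/321 = 40.2648; c·n₁/n = 35·86/321 = 9.3769
RR_MH = (21.3571 + 41.5385 + 40.2648) / (11.1250 + 32.3077 + 9.3769) = 103.1604 / 52.8096 = 1.95344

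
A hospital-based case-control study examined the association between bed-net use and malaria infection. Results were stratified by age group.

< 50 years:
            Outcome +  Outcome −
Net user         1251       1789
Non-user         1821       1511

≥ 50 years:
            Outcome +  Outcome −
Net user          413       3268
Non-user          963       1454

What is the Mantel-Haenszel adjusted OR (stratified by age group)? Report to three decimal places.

OR_MH = Σ(aᵢdᵢ/nᵢ) / Σ(bᵢcᵢ/nᵢ), where nᵢ is the stratum total.
Stratum 1 (< 50 years): n = 6372; a·d/n = 1251·1511/6372 = 296.6511; b·c/n = 1789·1821/6372 = 511.2632
Stratum 2 (≥ 50 years): n = 6098; a·d/n = 413·1454/6098 = 98.4752; b·c/n = 3268·963/6098 = 516.0846
OR_MH = (296.6511 + 98.4752) / (511.2632 + 516.0846) = 395.1264 / 1027.3478 = 0.38461

0.385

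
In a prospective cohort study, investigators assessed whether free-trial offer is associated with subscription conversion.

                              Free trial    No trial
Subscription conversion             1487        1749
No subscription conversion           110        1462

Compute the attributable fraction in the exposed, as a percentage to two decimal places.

Reading the table with exposure as columns: a = 1487 (Free trial, case), b = 110 (Free trial, non-case), c = 1749 (No trial, case), d = 1462.
Risk in exposed = 1487/1597 = 0.93112; risk in unexposed = 1749/3211 = 0.54469.
RR = 0.93112/0.54469 = 1.70945
AR% = (RR − 1)/RR × 100 = (1.70945 − 1)/1.70945 × 100 = 41.5017%

41.50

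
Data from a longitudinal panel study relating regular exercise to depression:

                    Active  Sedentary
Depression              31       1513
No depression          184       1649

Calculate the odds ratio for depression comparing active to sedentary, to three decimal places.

Reading the table with exposure as columns: a = 31 (Active, case), b = 184 (Active, non-case), c = 1513 (Sedentary, case), d = 1649.
OR = (a·d)/(b·c) = (31 × 1649) / (184 × 1513) = 51119 / 278392 = 0.18362
Exposure is associated with lower odds of depression (OR = 0.18 < 1).

0.184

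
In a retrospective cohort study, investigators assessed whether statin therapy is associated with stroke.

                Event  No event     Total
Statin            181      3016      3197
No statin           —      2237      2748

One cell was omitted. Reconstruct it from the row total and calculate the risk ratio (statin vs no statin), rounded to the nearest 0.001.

The missing cell is in the unexposed row: 2748 − 2237 = 511.
So a = 181, b = 3016, c = 511, d = 2237.
RR = [a/(a+b)] / [c/(c+d)] = (181/3197) / (511/2748) = 0.05662/0.18595 = 0.30446

0.304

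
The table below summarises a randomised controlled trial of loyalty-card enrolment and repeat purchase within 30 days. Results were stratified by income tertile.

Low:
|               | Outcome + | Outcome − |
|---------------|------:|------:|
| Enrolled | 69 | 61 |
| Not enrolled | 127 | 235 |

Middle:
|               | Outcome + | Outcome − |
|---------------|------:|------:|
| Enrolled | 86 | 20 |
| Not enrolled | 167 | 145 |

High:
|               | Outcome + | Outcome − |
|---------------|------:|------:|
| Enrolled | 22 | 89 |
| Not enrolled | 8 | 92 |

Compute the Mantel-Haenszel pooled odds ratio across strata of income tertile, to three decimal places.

2.670

OR_MH = Σ(aᵢdᵢ/nᵢ) / Σ(bᵢcᵢ/nᵢ), where nᵢ is the stratum total.
Stratum 1 (Low): n = 492; a·d/n = 69·235/492 = 32.9573; b·c/n = 61·127/492 = 15.7459
Stratum 2 (Middle): n = 418; a·d/n = 86·145/418 = 29.8325; b·c/n = 20·167/418 = 7.9904
Stratum 3 (High): n = 211; a·d/n = 22·92/211 = 9.5924; b·c/n = 89·8/211 = 3.3744
OR_MH = (32.9573 + 29.8325 + 9.5924) / (15.7459 + 7.9904 + 3.3744) = 72.3823 / 27.1108 = 2.66987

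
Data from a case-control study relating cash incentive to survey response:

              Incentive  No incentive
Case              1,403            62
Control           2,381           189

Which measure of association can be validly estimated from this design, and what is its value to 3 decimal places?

1.796

Reading the table with exposure as columns: a = 1403 (Incentive, case), b = 2381 (Incentive, non-case), c = 62 (No incentive, case), d = 189.
This is a case-control study: participants were sampled on outcome status, so risks in the source population cannot be estimated directly — relative risk is not valid here. The odds ratio is the appropriate measure.
OR = (a·d)/(b·c) = (1403 × 189) / (2381 × 62) = 265167 / 147622 = 1.79626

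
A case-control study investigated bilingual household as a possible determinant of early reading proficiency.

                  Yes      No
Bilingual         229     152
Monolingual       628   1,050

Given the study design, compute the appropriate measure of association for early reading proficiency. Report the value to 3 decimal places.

2.519

Cells: a = 229, b = 152, c = 628, d = 1050.
This is a case-control study: participants were sampled on outcome status, so risks in the source population cannot be estimated directly — relative risk is not valid here. The odds ratio is the appropriate measure.
OR = (a·d)/(b·c) = (229 × 1050) / (152 × 628) = 240450 / 95456 = 2.51896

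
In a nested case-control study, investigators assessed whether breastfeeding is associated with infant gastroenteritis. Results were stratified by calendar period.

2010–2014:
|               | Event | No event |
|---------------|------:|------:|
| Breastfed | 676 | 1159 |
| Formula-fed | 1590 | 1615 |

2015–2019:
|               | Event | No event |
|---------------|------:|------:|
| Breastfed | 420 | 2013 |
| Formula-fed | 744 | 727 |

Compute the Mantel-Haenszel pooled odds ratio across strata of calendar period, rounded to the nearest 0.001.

OR_MH = Σ(aᵢdᵢ/nᵢ) / Σ(bᵢcᵢ/nᵢ), where nᵢ is the stratum total.
Stratum 1 (2010–2014): n = 5040; a·d/n = 676·1615/5040 = 216.6151; b·c/n = 1159·1590/5040 = 365.6369
Stratum 2 (2015–2019): n = 3904; a·d/n = 420·727/3904 = 78.2121; b·c/n = 2013·744/3904 = 383.6250
OR_MH = (216.6151 + 78.2121) / (365.6369 + 383.6250) = 294.8272 / 749.2619 = 0.39349

0.393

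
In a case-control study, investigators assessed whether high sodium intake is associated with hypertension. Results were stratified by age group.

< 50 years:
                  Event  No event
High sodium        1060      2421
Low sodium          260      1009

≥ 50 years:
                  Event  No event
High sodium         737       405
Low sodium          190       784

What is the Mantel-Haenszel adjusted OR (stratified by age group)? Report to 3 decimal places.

2.950

OR_MH = Σ(aᵢdᵢ/nᵢ) / Σ(bᵢcᵢ/nᵢ), where nᵢ is the stratum total.
Stratum 1 (< 50 years): n = 4750; a·d/n = 1060·1009/4750 = 225.1663; b·c/n = 2421·260/4750 = 132.5179
Stratum 2 (≥ 50 years): n = 2116; a·d/n = 737·784/2116 = 273.0662; b·c/n = 405·190/2116 = 36.3658
OR_MH = (225.1663 + 273.0662) / (132.5179 + 36.3658) = 498.2325 / 168.8837 = 2.95015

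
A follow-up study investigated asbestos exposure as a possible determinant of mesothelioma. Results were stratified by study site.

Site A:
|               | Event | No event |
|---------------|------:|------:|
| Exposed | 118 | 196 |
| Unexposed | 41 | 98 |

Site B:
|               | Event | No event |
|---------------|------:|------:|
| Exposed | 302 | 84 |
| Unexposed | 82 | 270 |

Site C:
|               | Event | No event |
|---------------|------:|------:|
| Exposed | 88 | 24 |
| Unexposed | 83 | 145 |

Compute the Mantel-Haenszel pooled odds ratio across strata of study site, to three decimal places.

OR_MH = Σ(aᵢdᵢ/nᵢ) / Σ(bᵢcᵢ/nᵢ), where nᵢ is the stratum total.
Stratum 1 (Site A): n = 453; a·d/n = 118·98/453 = 25.5276; b·c/n = 196·41/453 = 17.7395
Stratum 2 (Site B): n = 738; a·d/n = 302·270/738 = 110.4878; b·c/n = 84·82/738 = 9.3333
Stratum 3 (Site C): n = 340; a·d/n = 88·145/340 = 37.5294; b·c/n = 24·83/340 = 5.8588
OR_MH = (25.5276 + 110.4878 + 37.5294) / (17.7395 + 9.3333 + 5.8588) = 173.5448 / 32.9317 = 5.26985

5.270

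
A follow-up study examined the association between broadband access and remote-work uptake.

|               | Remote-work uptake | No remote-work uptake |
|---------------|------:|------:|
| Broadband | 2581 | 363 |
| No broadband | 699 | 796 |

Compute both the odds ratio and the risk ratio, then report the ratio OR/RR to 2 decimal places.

4.32

Cells: a = 2581, b = 363, c = 699, d = 796.
OR = (2581·796)/(363·699) = 2054476/253737 = 8.09687
Risk in exposed = 2581/2944 = 0.87670; risk in unexposed = 699/1495 = 0.46756; RR = 1.87506
OR/RR = 8.09687 / 1.87506 = 4.31820
The outcome is not rare, so the OR lies further from 1 than the RR.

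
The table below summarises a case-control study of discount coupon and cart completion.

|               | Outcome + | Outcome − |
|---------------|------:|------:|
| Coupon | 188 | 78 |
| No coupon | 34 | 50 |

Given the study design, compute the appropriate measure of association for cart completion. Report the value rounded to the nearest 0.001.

3.544

Cells: a = 188, b = 78, c = 34, d = 50.
This is a case-control study: participants were sampled on outcome status, so risks in the source population cannot be estimated directly — relative risk is not valid here. The odds ratio is the appropriate measure.
OR = (a·d)/(b·c) = (188 × 50) / (78 × 34) = 9400 / 2652 = 3.54449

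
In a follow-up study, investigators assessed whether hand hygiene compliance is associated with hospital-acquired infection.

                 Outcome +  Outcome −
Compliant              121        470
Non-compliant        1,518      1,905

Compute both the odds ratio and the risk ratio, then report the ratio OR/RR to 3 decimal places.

Cells: a = 121, b = 470, c = 1518, d = 1905.
OR = (121·1905)/(470·1518) = 230505/713460 = 0.32308
Risk in exposed = 121/591 = 0.20474; risk in unexposed = 1518/3423 = 0.44347; RR = 0.46167
OR/RR = 0.32308 / 0.46167 = 0.69981
The outcome is not rare, so the OR lies further from 1 than the RR.

0.700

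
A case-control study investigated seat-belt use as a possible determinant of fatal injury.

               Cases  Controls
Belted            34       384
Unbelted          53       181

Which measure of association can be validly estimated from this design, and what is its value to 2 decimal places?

0.30

Cells: a = 34, b = 384, c = 53, d = 181.
This is a case-control study: participants were sampled on outcome status, so risks in the source population cannot be estimated directly — relative risk is not valid here. The odds ratio is the appropriate measure.
OR = (a·d)/(b·c) = (34 × 181) / (384 × 53) = 6154 / 20352 = 0.30238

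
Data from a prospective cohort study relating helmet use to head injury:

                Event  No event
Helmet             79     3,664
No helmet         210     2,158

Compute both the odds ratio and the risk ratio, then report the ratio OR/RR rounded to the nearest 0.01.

0.93

Cells: a = 79, b = 3664, c = 210, d = 2158.
OR = (79·2158)/(3664·210) = 170482/769440 = 0.22157
Risk in exposed = 79/3743 = 0.02111; risk in unexposed = 210/2368 = 0.08868; RR = 0.23800
OR/RR = 0.22157 / 0.23800 = 0.93097
The outcome is rare in both groups, so OR ≈ RR (ratio near 1).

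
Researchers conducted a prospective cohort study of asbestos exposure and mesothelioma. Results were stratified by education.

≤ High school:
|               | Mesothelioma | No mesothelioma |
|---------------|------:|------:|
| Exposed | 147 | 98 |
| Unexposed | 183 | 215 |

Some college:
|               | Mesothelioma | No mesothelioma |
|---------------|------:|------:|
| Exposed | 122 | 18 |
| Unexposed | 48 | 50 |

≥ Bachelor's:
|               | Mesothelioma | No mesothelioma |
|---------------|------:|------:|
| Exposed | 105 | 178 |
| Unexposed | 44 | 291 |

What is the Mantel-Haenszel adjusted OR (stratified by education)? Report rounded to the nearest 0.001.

2.811

OR_MH = Σ(aᵢdᵢ/nᵢ) / Σ(bᵢcᵢ/nᵢ), where nᵢ is the stratum total.
Stratum 1 (≤ High school): n = 643; a·d/n = 147·215/643 = 49.1524; b·c/n = 98·183/643 = 27.8911
Stratum 2 (Some college): n = 238; a·d/n = 122·50/238 = 25.6303; b·c/n = 18·48/238 = 3.6303
Stratum 3 (≥ Bachelor's): n = 618; a·d/n = 105·291/618 = 49.4417; b·c/n = 178·44/618 = 12.6731
OR_MH = (49.1524 + 25.6303 + 49.4417) / (27.8911 + 3.6303 + 12.6731) = 124.2244 / 44.1945 = 2.81086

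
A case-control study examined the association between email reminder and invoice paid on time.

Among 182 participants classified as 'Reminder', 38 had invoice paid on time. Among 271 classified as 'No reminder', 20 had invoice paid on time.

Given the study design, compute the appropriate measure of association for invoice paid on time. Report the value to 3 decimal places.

From the description: a = 38, b = 144, c = 20, d = 251.
This is a case-control study: participants were sampled on outcome status, so risks in the source population cannot be estimated directly — relative risk is not valid here. The odds ratio is the appropriate measure.
OR = (a·d)/(b·c) = (38 × 251) / (144 × 20) = 9538 / 2880 = 3.31181

3.312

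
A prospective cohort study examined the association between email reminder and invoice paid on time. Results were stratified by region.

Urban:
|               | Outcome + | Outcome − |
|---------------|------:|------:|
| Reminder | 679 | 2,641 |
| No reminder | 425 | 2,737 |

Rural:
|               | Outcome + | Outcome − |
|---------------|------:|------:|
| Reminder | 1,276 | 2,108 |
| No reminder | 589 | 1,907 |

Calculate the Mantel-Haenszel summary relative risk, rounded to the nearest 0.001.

1.568

RR_MH = Σ(aᵢ·n₀ᵢ/nᵢ) / Σ(cᵢ·n₁ᵢ/nᵢ), with n₁ᵢ = aᵢ+bᵢ (exposed), n₀ᵢ = cᵢ+dᵢ (unexposed), nᵢ = n₁ᵢ+n₀ᵢ.
Stratum 1 (Urban): n₁ = 3320, n₀ = 3162, n = 6482; a·n₀/n = 679·3162/6482 = 331.2246; c·n₁/n = 425·3320/6482 = 217.6797
Stratum 2 (Rural): n₁ = 3384, n₀ = 2496, n = 5880; a·n₀/n = 1276·2496/5880 = 541.6490; c·n₁/n = 589·3384/5880 = 338.9755
RR_MH = (331.2246 + 541.6490) / (217.6797 + 338.9755) = 872.8736 / 556.6552 = 1.56807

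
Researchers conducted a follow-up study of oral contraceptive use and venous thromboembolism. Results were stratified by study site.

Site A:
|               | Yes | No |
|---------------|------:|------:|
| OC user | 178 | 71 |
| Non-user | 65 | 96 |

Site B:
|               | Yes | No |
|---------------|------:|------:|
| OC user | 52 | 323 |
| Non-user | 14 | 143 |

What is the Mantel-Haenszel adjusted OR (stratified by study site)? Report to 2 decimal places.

2.82

OR_MH = Σ(aᵢdᵢ/nᵢ) / Σ(bᵢcᵢ/nᵢ), where nᵢ is the stratum total.
Stratum 1 (Site A): n = 410; a·d/n = 178·96/410 = 41.6780; b·c/n = 71·65/410 = 11.2561
Stratum 2 (Site B): n = 532; a·d/n = 52·143/532 = 13.9774; b·c/n = 323·14/532 = 8.5000
OR_MH = (41.6780 + 13.9774) / (11.2561 + 8.5000) = 55.6555 / 19.7561 = 2.81713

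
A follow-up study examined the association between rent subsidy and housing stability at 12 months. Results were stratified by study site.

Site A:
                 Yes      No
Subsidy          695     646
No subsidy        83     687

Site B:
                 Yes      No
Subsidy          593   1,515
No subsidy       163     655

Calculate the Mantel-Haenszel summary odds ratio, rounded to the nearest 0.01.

OR_MH = Σ(aᵢdᵢ/nᵢ) / Σ(bᵢcᵢ/nᵢ), where nᵢ is the stratum total.
Stratum 1 (Site A): n = 2111; a·d/n = 695·687/2111 = 226.1795; b·c/n = 646·83/2111 = 25.3993
Stratum 2 (Site B): n = 2926; a·d/n = 593·655/2926 = 132.7461; b·c/n = 1515·163/2926 = 84.3968
OR_MH = (226.1795 + 132.7461) / (25.3993 + 84.3968) = 358.9256 / 109.7961 = 3.26902

3.27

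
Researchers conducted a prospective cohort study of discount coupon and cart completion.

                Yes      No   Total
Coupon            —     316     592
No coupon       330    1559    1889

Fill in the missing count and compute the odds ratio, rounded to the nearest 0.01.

4.13

The missing cell is in the exposed row: 592 − 316 = 276.
So a = 276, b = 316, c = 330, d = 1559.
OR = (a·d)/(b·c) = (276 × 1559) / (316 × 330) = 430284 / 104280 = 4.12624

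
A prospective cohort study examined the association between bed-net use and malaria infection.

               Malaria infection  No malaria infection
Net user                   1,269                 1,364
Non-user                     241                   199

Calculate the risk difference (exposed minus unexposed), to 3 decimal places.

Cells: a = 1269, b = 1364, c = 241, d = 199.
Risk in exposed = 1269/2633 = 0.481960; risk in unexposed = 241/440 = 0.547727.
Risk difference = 0.481960 − 0.547727 = -0.065768

-0.066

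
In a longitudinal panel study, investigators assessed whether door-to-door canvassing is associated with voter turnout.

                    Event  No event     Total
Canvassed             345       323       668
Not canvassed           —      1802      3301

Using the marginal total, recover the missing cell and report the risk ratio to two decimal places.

The missing cell is in the unexposed row: 3301 − 1802 = 1499.
So a = 345, b = 323, c = 1499, d = 1802.
RR = [a/(a+b)] / [c/(c+d)] = (345/668) / (1499/3301) = 0.51647/0.45410 = 1.13733

1.14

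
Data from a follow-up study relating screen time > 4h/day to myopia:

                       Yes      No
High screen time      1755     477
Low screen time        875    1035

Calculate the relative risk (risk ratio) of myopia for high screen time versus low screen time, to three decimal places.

1.716

Cells: a = 1755, b = 477, c = 875, d = 1035.
Risk in exposed = 1755/2232 = 0.78629; risk in unexposed = 875/1910 = 0.45812.
RR = 0.78629 / 0.45812 = 1.71636
The risk among the exposed is 1.72 times that among the unexposed.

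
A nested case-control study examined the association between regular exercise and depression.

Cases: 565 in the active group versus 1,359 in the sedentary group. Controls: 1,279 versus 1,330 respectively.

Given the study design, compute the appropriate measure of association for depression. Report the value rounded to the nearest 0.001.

0.432

From the description: a = 565, b = 1279, c = 1359, d = 1330.
This is a nested case-control study: participants were sampled on outcome status, so risks in the source population cannot be estimated directly — relative risk is not valid here. The odds ratio is the appropriate measure.
OR = (a·d)/(b·c) = (565 × 1330) / (1279 × 1359) = 751450 / 1738161 = 0.43232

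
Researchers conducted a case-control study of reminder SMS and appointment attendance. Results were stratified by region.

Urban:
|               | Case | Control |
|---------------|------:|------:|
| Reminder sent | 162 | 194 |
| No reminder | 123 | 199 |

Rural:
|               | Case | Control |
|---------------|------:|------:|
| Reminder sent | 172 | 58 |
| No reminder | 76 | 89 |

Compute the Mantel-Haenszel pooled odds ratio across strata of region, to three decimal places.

1.862

OR_MH = Σ(aᵢdᵢ/nᵢ) / Σ(bᵢcᵢ/nᵢ), where nᵢ is the stratum total.
Stratum 1 (Urban): n = 678; a·d/n = 162·199/678 = 47.5487; b·c/n = 194·123/678 = 35.1947
Stratum 2 (Rural): n = 395; a·d/n = 172·89/395 = 38.7544; b·c/n = 58·76/395 = 11.1595
OR_MH = (47.5487 + 38.7544) / (35.1947 + 11.1595) = 86.3031 / 46.3542 = 1.86182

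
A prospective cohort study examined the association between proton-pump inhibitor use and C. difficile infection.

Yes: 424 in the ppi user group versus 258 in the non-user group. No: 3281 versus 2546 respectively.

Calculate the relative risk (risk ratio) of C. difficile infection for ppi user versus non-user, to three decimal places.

1.244

From the description: a = 424, b = 3281, c = 258, d = 2546.
Risk in exposed = 424/3705 = 0.11444; risk in unexposed = 258/2804 = 0.09201.
RR = 0.11444 / 0.09201 = 1.24376
The risk among the exposed is 1.24 times that among the unexposed.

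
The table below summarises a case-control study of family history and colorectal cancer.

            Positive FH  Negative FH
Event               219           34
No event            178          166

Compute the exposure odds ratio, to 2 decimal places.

Reading the table with exposure as columns: a = 219 (Positive FH, case), b = 178 (Positive FH, non-case), c = 34 (Negative FH, case), d = 166.
OR = (a·d)/(b·c) = (219 × 166) / (178 × 34) = 36354 / 6052 = 6.00694
The odds of colorectal cancer are about 6.01 times as high in the positive fh group.

6.01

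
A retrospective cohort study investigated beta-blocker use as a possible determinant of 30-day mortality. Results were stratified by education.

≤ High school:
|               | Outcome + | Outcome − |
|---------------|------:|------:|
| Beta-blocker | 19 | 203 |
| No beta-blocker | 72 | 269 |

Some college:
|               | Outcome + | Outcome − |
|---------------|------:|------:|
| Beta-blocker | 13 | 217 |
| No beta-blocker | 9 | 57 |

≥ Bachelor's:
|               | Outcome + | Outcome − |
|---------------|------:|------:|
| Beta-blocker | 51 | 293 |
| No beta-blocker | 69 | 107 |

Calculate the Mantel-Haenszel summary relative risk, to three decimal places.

RR_MH = Σ(aᵢ·n₀ᵢ/nᵢ) / Σ(cᵢ·n₁ᵢ/nᵢ), with n₁ᵢ = aᵢ+bᵢ (exposed), n₀ᵢ = cᵢ+dᵢ (unexposed), nᵢ = n₁ᵢ+n₀ᵢ.
Stratum 1 (≤ High school): n₁ = 222, n₀ = 341, n = 563; a·n₀/n = 19·341/563 = 11.5080; c·n₁/n = 72·222/563 = 28.3908
Stratum 2 (Some college): n₁ = 230, n₀ = 66, n = 296; a·n₀/n = 13·66/296 = 2.8986; c·n₁/n = 9·230/296 = 6.9932
Stratum 3 (≥ Bachelor's): n₁ = 344, n₀ = 176, n = 520; a·n₀/n = 51·176/520 = 17.2615; c·n₁/n = 69·344/520 = 45.6462
RR_MH = (11.5080 + 2.8986 + 17.2615) / (28.3908 + 6.9932 + 45.6462) = 31.6682 / 81.0302 = 0.39082

0.391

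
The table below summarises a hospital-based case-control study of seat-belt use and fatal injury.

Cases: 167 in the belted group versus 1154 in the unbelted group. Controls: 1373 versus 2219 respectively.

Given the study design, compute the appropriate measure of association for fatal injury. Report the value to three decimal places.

0.234

From the description: a = 167, b = 1373, c = 1154, d = 2219.
This is a hospital-based case-control study: participants were sampled on outcome status, so risks in the source population cannot be estimated directly — relative risk is not valid here. The odds ratio is the appropriate measure.
OR = (a·d)/(b·c) = (167 × 2219) / (1373 × 1154) = 370573 / 1584442 = 0.23388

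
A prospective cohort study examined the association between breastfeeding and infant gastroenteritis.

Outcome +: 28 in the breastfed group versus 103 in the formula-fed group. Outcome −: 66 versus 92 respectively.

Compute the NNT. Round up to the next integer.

Risk in treated group = 28/94 = 0.29787; risk in control = 103/195 = 0.52821.
Absolute risk reduction = 0.52821 − 0.29787 = 0.23033
NNT = 1 / ARR = 1 / 0.23033 = 4.342 → round up → 5

5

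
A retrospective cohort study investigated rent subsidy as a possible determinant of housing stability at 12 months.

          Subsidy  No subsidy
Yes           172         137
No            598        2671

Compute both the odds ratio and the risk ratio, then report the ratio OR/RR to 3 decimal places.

1.225

Reading the table with exposure as columns: a = 172 (Subsidy, case), b = 598 (Subsidy, non-case), c = 137 (No subsidy, case), d = 2671.
OR = (172·2671)/(598·137) = 459412/81926 = 5.60765
Risk in exposed = 172/770 = 0.22338; risk in unexposed = 137/2808 = 0.04879; RR = 4.57841
OR/RR = 5.60765 / 4.57841 = 1.22480
The outcome is not rare, so the OR lies further from 1 than the RR.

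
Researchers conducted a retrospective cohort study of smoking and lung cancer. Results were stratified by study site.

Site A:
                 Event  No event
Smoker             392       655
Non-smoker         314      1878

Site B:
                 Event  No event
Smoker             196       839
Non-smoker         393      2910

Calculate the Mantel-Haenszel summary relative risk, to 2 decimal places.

RR_MH = Σ(aᵢ·n₀ᵢ/nᵢ) / Σ(cᵢ·n₁ᵢ/nᵢ), with n₁ᵢ = aᵢ+bᵢ (exposed), n₀ᵢ = cᵢ+dᵢ (unexposed), nᵢ = n₁ᵢ+n₀ᵢ.
Stratum 1 (Site A): n₁ = 1047, n₀ = 2192, n = 3239; a·n₀/n = 392·2192/3239 = 265.2868; c·n₁/n = 314·1047/3239 = 101.4998
Stratum 2 (Site B): n₁ = 1035, n₀ = 3303, n = 4338; a·n₀/n = 196·3303/4338 = 149.2365; c·n₁/n = 393·1035/4338 = 93.7656
RR_MH = (265.2868 + 149.2365) / (101.4998 + 93.7656) = 414.5233 / 195.2654 = 2.12287

2.12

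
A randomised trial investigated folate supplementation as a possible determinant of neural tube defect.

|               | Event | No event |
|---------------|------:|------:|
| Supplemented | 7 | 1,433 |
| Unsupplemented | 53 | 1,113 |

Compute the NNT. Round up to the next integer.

Risk in treated group = 7/1440 = 0.00486; risk in control = 53/1166 = 0.04545.
Absolute risk reduction = 0.04545 − 0.00486 = 0.04059
NNT = 1 / ARR = 1 / 0.04059 = 24.635 → round up → 25

25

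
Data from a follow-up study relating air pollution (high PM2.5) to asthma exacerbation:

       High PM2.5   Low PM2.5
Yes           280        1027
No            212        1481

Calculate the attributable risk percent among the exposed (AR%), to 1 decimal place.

28.0

Reading the table with exposure as columns: a = 280 (High PM2.5, case), b = 212 (High PM2.5, non-case), c = 1027 (Low PM2.5, case), d = 1481.
Risk in exposed = 280/492 = 0.56911; risk in unexposed = 1027/2508 = 0.40949.
RR = 0.56911/0.40949 = 1.38979
AR% = (RR − 1)/RR × 100 = (1.38979 − 1)/1.38979 × 100 = 28.0468%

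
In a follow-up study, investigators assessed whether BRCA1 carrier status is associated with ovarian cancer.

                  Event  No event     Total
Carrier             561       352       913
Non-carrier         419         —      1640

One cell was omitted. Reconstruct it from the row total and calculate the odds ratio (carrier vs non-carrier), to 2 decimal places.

4.64

The missing cell is in the unexposed row: 1640 − 419 = 1221.
So a = 561, b = 352, c = 419, d = 1221.
OR = (a·d)/(b·c) = (561 × 1221) / (352 × 419) = 684981 / 147488 = 4.64432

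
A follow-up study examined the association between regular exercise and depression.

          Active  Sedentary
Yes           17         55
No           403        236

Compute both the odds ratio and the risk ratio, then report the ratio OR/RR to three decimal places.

Reading the table with exposure as columns: a = 17 (Active, case), b = 403 (Active, non-case), c = 55 (Sedentary, case), d = 236.
OR = (17·236)/(403·55) = 4012/22165 = 0.18101
Risk in exposed = 17/420 = 0.04048; risk in unexposed = 55/291 = 0.18900; RR = 0.21416
OR/RR = 0.18101 / 0.21416 = 0.84521
The outcome is not rare, so the OR lies further from 1 than the RR.

0.845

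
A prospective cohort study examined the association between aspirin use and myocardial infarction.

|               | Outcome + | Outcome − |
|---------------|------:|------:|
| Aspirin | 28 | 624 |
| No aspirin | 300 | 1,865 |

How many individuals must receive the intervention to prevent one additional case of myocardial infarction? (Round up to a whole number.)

11

Risk in treated group = 28/652 = 0.04294; risk in control = 300/2165 = 0.13857.
Absolute risk reduction = 0.13857 − 0.04294 = 0.09562
NNT = 1 / ARR = 1 / 0.09562 = 10.458 → round up → 11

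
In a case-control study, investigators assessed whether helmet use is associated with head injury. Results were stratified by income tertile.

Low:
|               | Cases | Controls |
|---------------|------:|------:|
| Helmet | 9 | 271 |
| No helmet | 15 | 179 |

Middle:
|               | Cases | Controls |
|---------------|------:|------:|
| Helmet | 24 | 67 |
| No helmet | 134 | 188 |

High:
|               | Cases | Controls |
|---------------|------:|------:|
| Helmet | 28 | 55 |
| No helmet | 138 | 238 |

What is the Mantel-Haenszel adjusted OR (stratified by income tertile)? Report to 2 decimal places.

0.62

OR_MH = Σ(aᵢdᵢ/nᵢ) / Σ(bᵢcᵢ/nᵢ), where nᵢ is the stratum total.
Stratum 1 (Low): n = 474; a·d/n = 9·179/474 = 3.3987; b·c/n = 271·15/474 = 8.5759
Stratum 2 (Middle): n = 413; a·d/n = 24·188/413 = 10.9249; b·c/n = 67·134/413 = 21.7385
Stratum 3 (High): n = 459; a·d/n = 28·238/459 = 14.5185; b·c/n = 55·138/459 = 16.5359
OR_MH = (3.3987 + 10.9249 + 14.5185) / (8.5759 + 21.7385 + 16.5359) = 28.8422 / 46.8504 = 0.61562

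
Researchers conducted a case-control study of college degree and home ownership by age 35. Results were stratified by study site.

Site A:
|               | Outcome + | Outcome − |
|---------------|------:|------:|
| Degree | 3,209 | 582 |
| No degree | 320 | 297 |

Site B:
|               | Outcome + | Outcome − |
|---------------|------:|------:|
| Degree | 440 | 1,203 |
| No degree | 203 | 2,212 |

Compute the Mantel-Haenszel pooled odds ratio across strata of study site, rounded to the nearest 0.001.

OR_MH = Σ(aᵢdᵢ/nᵢ) / Σ(bᵢcᵢ/nᵢ), where nᵢ is the stratum total.
Stratum 1 (Site A): n = 4408; a·d/n = 3209·297/4408 = 216.2144; b·c/n = 582·320/4408 = 42.2505
Stratum 2 (Site B): n = 4058; a·d/n = 440·2212/4058 = 239.8423; b·c/n = 1203·203/4058 = 60.1796
OR_MH = (216.2144 + 239.8423) / (42.2505 + 60.1796) = 456.0567 / 102.4301 = 4.45237

4.452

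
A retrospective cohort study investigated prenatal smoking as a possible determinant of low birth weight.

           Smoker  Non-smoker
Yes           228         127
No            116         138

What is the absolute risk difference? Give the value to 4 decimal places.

Reading the table with exposure as columns: a = 228 (Smoker, case), b = 116 (Smoker, non-case), c = 127 (Non-smoker, case), d = 138.
Risk in exposed = 228/344 = 0.662791; risk in unexposed = 127/265 = 0.479245.
Risk difference = 0.662791 − 0.479245 = 0.183545

0.1835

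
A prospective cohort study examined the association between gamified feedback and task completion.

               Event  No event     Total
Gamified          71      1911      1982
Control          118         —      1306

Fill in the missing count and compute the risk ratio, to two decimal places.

0.40

The missing cell is in the unexposed row: 1306 − 118 = 1188.
So a = 71, b = 1911, c = 118, d = 1188.
RR = [a/(a+b)] / [c/(c+d)] = (71/1982) / (118/1306) = 0.03582/0.09035 = 0.39648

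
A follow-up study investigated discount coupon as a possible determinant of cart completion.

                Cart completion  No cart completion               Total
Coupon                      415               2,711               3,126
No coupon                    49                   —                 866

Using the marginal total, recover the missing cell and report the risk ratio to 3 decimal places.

2.346

The missing cell is in the unexposed row: 866 − 49 = 817.
So a = 415, b = 2711, c = 49, d = 817.
RR = [a/(a+b)] / [c/(c+d)] = (415/3126) / (49/866) = 0.13276/0.05658 = 2.34629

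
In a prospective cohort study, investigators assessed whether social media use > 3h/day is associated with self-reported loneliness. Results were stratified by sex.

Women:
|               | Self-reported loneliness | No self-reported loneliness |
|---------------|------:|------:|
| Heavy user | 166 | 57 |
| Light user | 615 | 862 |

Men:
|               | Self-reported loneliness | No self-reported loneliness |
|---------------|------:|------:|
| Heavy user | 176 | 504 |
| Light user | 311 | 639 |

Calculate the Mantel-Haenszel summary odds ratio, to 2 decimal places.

1.31

OR_MH = Σ(aᵢdᵢ/nᵢ) / Σ(bᵢcᵢ/nᵢ), where nᵢ is the stratum total.
Stratum 1 (Women): n = 1700; a·d/n = 166·862/1700 = 84.1718; b·c/n = 57·615/1700 = 20.6206
Stratum 2 (Men): n = 1630; a·d/n = 176·639/1630 = 68.9963; b·c/n = 504·311/1630 = 96.1620
OR_MH = (84.1718 + 68.9963) / (20.6206 + 96.1620) = 153.1681 / 116.7826 = 1.31157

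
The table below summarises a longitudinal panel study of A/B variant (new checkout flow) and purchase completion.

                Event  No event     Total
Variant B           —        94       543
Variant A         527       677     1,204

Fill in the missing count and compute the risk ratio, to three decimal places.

The missing cell is in the exposed row: 543 − 94 = 449.
So a = 449, b = 94, c = 527, d = 677.
RR = [a/(a+b)] / [c/(c+d)] = (449/543) / (527/1204) = 0.82689/0.43771 = 1.88913

1.889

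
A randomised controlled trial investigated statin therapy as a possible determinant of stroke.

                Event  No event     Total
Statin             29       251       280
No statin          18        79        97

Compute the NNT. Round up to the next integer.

Risk in treated group = 29/280 = 0.10357; risk in control = 18/97 = 0.18557.
Absolute risk reduction = 0.18557 − 0.10357 = 0.08200
NNT = 1 / ARR = 1 / 0.08200 = 12.196 → round up → 13

13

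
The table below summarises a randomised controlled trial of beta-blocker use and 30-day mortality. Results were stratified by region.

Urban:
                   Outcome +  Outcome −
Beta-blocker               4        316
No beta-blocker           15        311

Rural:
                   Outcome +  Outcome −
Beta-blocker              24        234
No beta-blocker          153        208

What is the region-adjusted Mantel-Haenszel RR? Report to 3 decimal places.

0.225

RR_MH = Σ(aᵢ·n₀ᵢ/nᵢ) / Σ(cᵢ·n₁ᵢ/nᵢ), with n₁ᵢ = aᵢ+bᵢ (exposed), n₀ᵢ = cᵢ+dᵢ (unexposed), nᵢ = n₁ᵢ+n₀ᵢ.
Stratum 1 (Urban): n₁ = 320, n₀ = 326, n = 646; a·n₀/n = 4·326/646 = 2.0186; c·n₁/n = 15·320/646 = 7.4303
Stratum 2 (Rural): n₁ = 258, n₀ = 361, n = 619; a·n₀/n = 24·361/619 = 13.9968; c·n₁/n = 153·258/619 = 63.7706
RR_MH = (2.0186 + 13.9968) / (7.4303 + 63.7706) = 16.0153 / 71.2009 = 0.22493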